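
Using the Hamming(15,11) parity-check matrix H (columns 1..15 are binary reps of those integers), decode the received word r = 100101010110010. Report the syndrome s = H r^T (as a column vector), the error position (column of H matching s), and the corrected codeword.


s = (0, 1, 0, 0)^T, error position = 4, corrected codeword c = 100001010110010

Compute s = H r^T mod 2 one row at a time:
  s_1 = 1 + 0 + 1 + 1 + 0 + 0 + 1 + 0 = 4 ≡ 0 (mod 2).
  s_2 = 1 + 0 + 1 + 0 + 0 + 0 + 1 + 0 = 3 ≡ 1 (mod 2).
  s_3 = 0 + 0 + 1 + 0 + 1 + 1 + 1 + 0 = 4 ≡ 0 (mod 2).
  s_4 = 1 + 0 + 0 + 0 + 0 + 1 + 0 + 0 = 2 ≡ 0 (mod 2).
s = (0, 1, 0, 0)^T — this equals column 4 of H (binary 0100), so error is at position 4.
Correct: flip bit 4 of r = 100101010110010 to get c = 100001010110010.


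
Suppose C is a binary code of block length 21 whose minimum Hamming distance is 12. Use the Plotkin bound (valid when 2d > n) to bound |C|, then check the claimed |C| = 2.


Plotkin bound M ≤ 8; given |C| = 2 ≤ bound (satisfied).

Check applicability: 2d = 24, n = 21.
2d − n = 3 > 0, so Plotkin applies.
Compute d/(2d−n) = 12/3 ≈ 4.0000.
⌊d/(2d−n)⌋ = 4.
Plotkin bound: M ≤ 2·4 = 8.
Given |C| = 2, check: satisfied.
This |C| is below the Plotkin bound.


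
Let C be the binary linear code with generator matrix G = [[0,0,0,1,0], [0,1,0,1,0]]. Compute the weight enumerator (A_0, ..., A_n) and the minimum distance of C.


Weight distribution: A_0 = 1, A_1 = 2, A_2 = 1. Minimum distance d = 1.

Enumerate all 2^2 = 4 messages m ∈ F_2^2.
For each, compute codeword c = mG in F_2^5, then tally its weight.
  m = 00 → c = 00000, weight = 0.
  m = 10 → c = 00010, weight = 1.
  m = 01 → c = 01010, weight = 2.
  m = 11 → c = 01000, weight = 1.
Tally weights:
  weight 0: 1 codewords.
  weight 1: 2 codewords.
  weight 2: 1 codewords.
Minimum distance d = smallest w > 0 with A_w > 0 = 1.
Sanity: Σ A_w = 4 = 2^2 = 4 ✓.


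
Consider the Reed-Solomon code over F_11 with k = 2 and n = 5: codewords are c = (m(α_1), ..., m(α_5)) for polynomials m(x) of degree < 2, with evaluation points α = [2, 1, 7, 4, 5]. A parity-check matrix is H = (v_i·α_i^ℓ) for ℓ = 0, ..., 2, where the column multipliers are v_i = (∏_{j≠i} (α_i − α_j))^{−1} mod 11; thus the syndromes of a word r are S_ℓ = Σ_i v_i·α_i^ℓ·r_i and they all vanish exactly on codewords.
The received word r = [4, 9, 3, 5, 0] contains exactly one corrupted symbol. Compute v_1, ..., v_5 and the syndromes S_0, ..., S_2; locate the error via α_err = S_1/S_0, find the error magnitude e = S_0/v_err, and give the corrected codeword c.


S = (6, 9, 8), error at position 3, error magnitude e = 2, c = [4, 9, 1, 5, 0].

Step 1: column multipliers v_i = (∏_{j≠i}(α_i − α_j))^{−1} mod 11.
  i = 1 (α = 2): (2−1)(2−7)(2−4)(2−5) = 1·(−5)·(−2)·(−3) = −30 ≡ 3, so v_1 = 3^{−1} = 4 (mod 11).
  i = 2 (α = 1): (1−2)(1−7)(1−4)(1−5) = (−1)·(−6)·(−3)·(−4) = 72 ≡ 6, so v_2 = 6^{−1} = 2 (mod 11).
  i = 3 (α = 7): (7−2)(7−1)(7−4)(7−5) = 5·6·3·2 = 180 ≡ 4, so v_3 = 4^{−1} = 3 (mod 11).
  i = 4 (α = 4): (4−2)(4−1)(4−7)(4−5) = 2·3·(−3)·(−1) = 18 ≡ 7, so v_4 = 7^{−1} = 8 (mod 11).
  i = 5 (α = 5): (5−2)(5−1)(5−7)(5−4) = 3·4·(−2)·1 = −24 ≡ 9, so v_5 = 9^{−1} = 5 (mod 11).
  v = [4, 2, 3, 8, 5].
Step 2: syndromes of r = [4, 9, 3, 5, 0] (all sums mod 11).
  S_0 = Σ v_i r_i = 4·4 + 2·9 + 3·3 + 8·5 + 5·0 = 83 ≡ 6.
  S_1 = Σ v_i α_i r_i = 4·2·4 + 2·1·9 + 3·7·3 + 8·4·5 + 5·5·0 = 273 ≡ 9.
  α_i^2 mod 11 = [4, 1, 5, 5, 3].
  S_2 = Σ v_i α_i^2 r_i = 4·4·4 + 2·1·9 + 3·5·3 + 8·5·5 + 5·3·0 = 327 ≡ 8.
  S = (6, 9, 8) ≠ 0, so r is not a codeword (an error is present).
Step 3: locate the error. For a single error e at position i, S_ℓ = v_i·e·α_i^ℓ, so α_err = S_1/S_0.
  S_0^{−1} = 6^{−1} = 2 (mod 11), so α_err = 9·2 = 18 ≡ 7 = α_3. Error position i = 3.
  Consistency check: S_2/S_1 = 8·5 = 40 ≡ 7 = α_err ✓ (single-error assumption holds).
Step 4: error magnitude e = S_0/v_3 = S_0·∏_{j≠3}(α_3 − α_j) = 6·4 = 24 ≡ 2 (mod 11).
Step 5: correct position 3: c_3 = r_3 − e = 3 − 2 ≡ 1 (mod 11). Hence c = [4, 9, 1, 5, 0].
  Check: interpolating c through the α_i gives m(x) = 3 + 6·x (degree < 2) with m(α_i) = c_i for every i, so c is indeed a codeword.


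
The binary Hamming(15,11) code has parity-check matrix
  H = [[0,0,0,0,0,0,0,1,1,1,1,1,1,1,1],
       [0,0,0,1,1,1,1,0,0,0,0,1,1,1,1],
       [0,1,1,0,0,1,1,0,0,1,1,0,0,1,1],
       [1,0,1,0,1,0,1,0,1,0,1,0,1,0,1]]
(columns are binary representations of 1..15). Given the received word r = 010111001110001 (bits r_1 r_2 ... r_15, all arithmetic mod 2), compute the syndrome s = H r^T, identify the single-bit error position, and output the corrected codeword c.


s = (0, 0, 1, 0)^T, error position = 2, corrected codeword c = 000111001110001

Compute s = H r^T mod 2 one row at a time:
  s_1 = 0 + 1 + 1 + 1 + 0 + 0 + 0 + 1 = 4 ≡ 0 (mod 2).
  s_2 = 1 + 1 + 1 + 0 + 0 + 0 + 0 + 1 = 4 ≡ 0 (mod 2).
  s_3 = 1 + 0 + 1 + 0 + 1 + 1 + 0 + 1 = 5 ≡ 1 (mod 2).
  s_4 = 0 + 0 + 1 + 0 + 1 + 1 + 0 + 1 = 4 ≡ 0 (mod 2).
s = (0, 0, 1, 0)^T — this equals column 2 of H (binary 0010), so error is at position 2.
Correct: flip bit 2 of r = 010111001110001 to get c = 000111001110001.


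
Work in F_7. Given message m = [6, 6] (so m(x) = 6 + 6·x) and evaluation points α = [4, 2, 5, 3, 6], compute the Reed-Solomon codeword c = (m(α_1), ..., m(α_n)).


c = [2, 4, 1, 3, 0]

Message polynomial: m(x) = 6 + 6·x (mod 7).
For each evaluation point α_i, compute m(α_i) mod 7:
  α_1 = 4: Horner steps 6 → 2, so m(4) = 2.
  α_2 = 2: Horner steps 6 → 4, so m(2) = 4.
  α_3 = 5: Horner steps 6 → 1, so m(5) = 1.
  α_4 = 3: Horner steps 6 → 3, so m(3) = 3.
  α_5 = 6: Horner steps 6 → 0, so m(6) = 0.
Codeword c = [2, 4, 1, 3, 0] ∈ F_7^5.


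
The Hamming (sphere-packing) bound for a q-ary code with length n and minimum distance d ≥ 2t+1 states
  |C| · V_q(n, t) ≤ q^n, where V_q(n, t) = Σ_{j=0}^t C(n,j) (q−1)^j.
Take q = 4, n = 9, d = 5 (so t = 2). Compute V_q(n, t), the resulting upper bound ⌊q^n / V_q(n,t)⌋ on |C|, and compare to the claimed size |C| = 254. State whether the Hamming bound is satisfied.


V_q(n, t) = 352, q^n = 262144, Hamming bound = 744, |C| = 254 ≤ bound (satisfied).

Step 1: Compute V_q(n, t) = Σ_{j=0}^2 C(n, j) (q−1)^j.
  j = 0: C(9,0)·(3)^0 = 1·1 = 1.
  j = 1: C(9,1)·(3)^1 = 9·3 = 27.
  j = 2: C(9,2)·(3)^2 = 36·9 = 324.
  V_q(n, t) = 1 + 27 + 324 = 352.
Step 2: q^n = 4^9 = 262144.
Step 3: Hamming bound ⌊q^n / V_q(n,t)⌋ = ⌊262144/352⌋ = 744.
Step 4: Compare |C| = 254 to 744: satisfied.
The claimed |C| lies below the Hamming bound.


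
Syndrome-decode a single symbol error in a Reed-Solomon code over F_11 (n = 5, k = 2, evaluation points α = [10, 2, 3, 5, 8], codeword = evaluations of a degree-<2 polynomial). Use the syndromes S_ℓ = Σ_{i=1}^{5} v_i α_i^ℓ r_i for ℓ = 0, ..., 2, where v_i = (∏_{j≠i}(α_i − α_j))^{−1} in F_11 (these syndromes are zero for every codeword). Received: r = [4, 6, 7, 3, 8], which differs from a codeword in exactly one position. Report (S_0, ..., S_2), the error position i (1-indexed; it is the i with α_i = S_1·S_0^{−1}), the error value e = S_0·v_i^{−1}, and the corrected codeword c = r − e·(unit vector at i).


S = (8, 5, 10), error at position 2, error magnitude e = 8, c = [4, 9, 7, 3, 8].

Step 1: column multipliers v_i = (∏_{j≠i}(α_i − α_j))^{−1} mod 11.
  i = 1 (α = 10): (10−2)(10−3)(10−5)(10−8) = 8·7·5·2 = 560 ≡ 10, so v_1 = 10^{−1} = 10 (mod 11).
  i = 2 (α = 2): (2−10)(2−3)(2−5)(2−8) = (−8)·(−1)·(−3)·(−6) = 144 ≡ 1, so v_2 = 1^{−1} = 1 (mod 11).
  i = 3 (α = 3): (3−10)(3−2)(3−5)(3−8) = (−7)·1·(−2)·(−5) = −70 ≡ 7, so v_3 = 7^{−1} = 8 (mod 11).
  i = 4 (α = 5): (5−10)(5−2)(5−3)(5−8) = (−5)·3·2·(−3) = 90 ≡ 2, so v_4 = 2^{−1} = 6 (mod 11).
  i = 5 (α = 8): (8−10)(8−2)(8−3)(8−5) = (−2)·6·5·3 = −180 ≡ 7, so v_5 = 7^{−1} = 8 (mod 11).
  v = [10, 1, 8, 6, 8].
Step 2: syndromes of r = [4, 6, 7, 3, 8] (all sums mod 11).
  S_0 = Σ v_i r_i = 10·4 + 1·6 + 8·7 + 6·3 + 8·8 = 184 ≡ 8.
  S_1 = Σ v_i α_i r_i = 10·10·4 + 1·2·6 + 8·3·7 + 6·5·3 + 8·8·8 = 1182 ≡ 5.
  α_i^2 mod 11 = [1, 4, 9, 3, 9].
  S_2 = Σ v_i α_i^2 r_i = 10·1·4 + 1·4·6 + 8·9·7 + 6·3·3 + 8·9·8 = 1198 ≡ 10.
  S = (8, 5, 10) ≠ 0, so r is not a codeword (an error is present).
Step 3: locate the error. For a single error e at position i, S_ℓ = v_i·e·α_i^ℓ, so α_err = S_1/S_0.
  S_0^{−1} = 8^{−1} = 7 (mod 11), so α_err = 5·7 = 35 ≡ 2 = α_2. Error position i = 2.
  Consistency check: S_2/S_1 = 10·9 = 90 ≡ 2 = α_err ✓ (single-error assumption holds).
Step 4: error magnitude e = S_0/v_2 = S_0·∏_{j≠2}(α_2 − α_j) = 8·1 = 8 ≡ 8 (mod 11).
Step 5: correct position 2: c_2 = r_2 − e = 6 − 8 ≡ 9 (mod 11). Hence c = [4, 9, 7, 3, 8].
  Check: interpolating c through the α_i gives m(x) = 2 + 9·x (degree < 2) with m(α_i) = c_i for every i, so c is indeed a codeword.


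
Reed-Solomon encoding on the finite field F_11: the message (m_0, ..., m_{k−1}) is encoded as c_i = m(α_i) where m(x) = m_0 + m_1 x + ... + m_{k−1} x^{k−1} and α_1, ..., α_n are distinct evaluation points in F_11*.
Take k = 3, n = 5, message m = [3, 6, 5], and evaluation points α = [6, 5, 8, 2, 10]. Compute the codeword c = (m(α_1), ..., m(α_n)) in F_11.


c = [10, 4, 8, 2, 2]

Message polynomial: m(x) = 3 + 6·x + 5·x^2 (mod 11).
For each evaluation point α_i, compute m(α_i) mod 11:
  α_1 = 6: Horner steps 5 → 3 → 10, so m(6) = 10.
  α_2 = 5: Horner steps 5 → 9 → 4, so m(5) = 4.
  α_3 = 8: Horner steps 5 → 2 → 8, so m(8) = 8.
  α_4 = 2: Horner steps 5 → 5 → 2, so m(2) = 2.
  α_5 = 10: Horner steps 5 → 1 → 2, so m(10) = 2.
Codeword c = [10, 4, 8, 2, 2] ∈ F_11^5.


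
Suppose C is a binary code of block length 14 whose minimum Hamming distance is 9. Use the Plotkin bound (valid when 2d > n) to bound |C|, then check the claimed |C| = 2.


Plotkin bound M ≤ 4; given |C| = 2 ≤ bound (satisfied).

Check applicability: 2d = 18, n = 14.
2d − n = 4 > 0, so Plotkin applies.
Compute d/(2d−n) = 9/4 ≈ 2.2500.
⌊d/(2d−n)⌋ = 2.
Plotkin bound: M ≤ 2·2 = 4.
Given |C| = 2, check: satisfied.
This |C| is below the Plotkin bound.


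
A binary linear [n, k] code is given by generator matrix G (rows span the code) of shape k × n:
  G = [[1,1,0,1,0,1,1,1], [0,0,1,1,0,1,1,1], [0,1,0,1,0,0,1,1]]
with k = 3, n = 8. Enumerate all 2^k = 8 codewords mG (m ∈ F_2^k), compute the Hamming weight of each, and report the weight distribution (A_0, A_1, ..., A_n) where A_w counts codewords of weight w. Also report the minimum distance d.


Weight distribution: A_0 = 1, A_2 = 1, A_3 = 2, A_4 = 1, A_5 = 2, A_6 = 1. Minimum distance d = 2.

Enumerate all 2^3 = 8 messages m ∈ F_2^3.
For each, compute codeword c = mG in F_2^8, then tally its weight.
  m = 000 → c = 00000000, weight = 0.
  m = 100 → c = 11010111, weight = 6.
  m = 010 → c = 00110111, weight = 5.
  m = 110 → c = 11100000, weight = 3.
  m = 001 → c = 01010011, weight = 4.
  m = 101 → c = 10000100, weight = 2.
  m = 011 → c = 01100100, weight = 3.
  m = 111 → c = 10110011, weight = 5.
Tally weights:
  weight 0: 1 codewords.
  weight 2: 1 codewords.
  weight 3: 2 codewords.
  weight 4: 1 codewords.
  weight 5: 2 codewords.
  weight 6: 1 codewords.
Minimum distance d = smallest w > 0 with A_w > 0 = 2.
Sanity: Σ A_w = 8 = 2^3 = 8 ✓.


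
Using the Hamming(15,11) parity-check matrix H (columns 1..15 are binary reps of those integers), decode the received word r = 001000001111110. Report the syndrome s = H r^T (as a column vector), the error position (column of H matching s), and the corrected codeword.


s = (0, 1, 0, 0)^T, error position = 4, corrected codeword c = 001100001111110

Compute s = H r^T mod 2 one row at a time:
  s_1 = 0 + 1 + 1 + 1 + 1 + 1 + 1 + 0 = 6 ≡ 0 (mod 2).
  s_2 = 0 + 0 + 0 + 0 + 1 + 1 + 1 + 0 = 3 ≡ 1 (mod 2).
  s_3 = 0 + 1 + 0 + 0 + 1 + 1 + 1 + 0 = 4 ≡ 0 (mod 2).
  s_4 = 0 + 1 + 0 + 0 + 1 + 1 + 1 + 0 = 4 ≡ 0 (mod 2).
s = (0, 1, 0, 0)^T — this equals column 4 of H (binary 0100), so error is at position 4.
Correct: flip bit 4 of r = 001000001111110 to get c = 001100001111110.


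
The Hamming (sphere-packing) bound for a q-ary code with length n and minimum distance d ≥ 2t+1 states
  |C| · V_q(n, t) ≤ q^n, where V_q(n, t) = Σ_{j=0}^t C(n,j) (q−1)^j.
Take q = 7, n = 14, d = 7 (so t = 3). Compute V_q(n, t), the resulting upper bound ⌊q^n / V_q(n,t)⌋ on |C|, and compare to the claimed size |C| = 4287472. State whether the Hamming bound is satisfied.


V_q(n, t) = 81985, q^n = 678223072849, Hamming bound = 8272526, |C| = 4287472 ≤ bound (satisfied).

Step 1: Compute V_q(n, t) = Σ_{j=0}^3 C(n, j) (q−1)^j.
  j = 0: C(14,0)·(6)^0 = 1·1 = 1.
  j = 1: C(14,1)·(6)^1 = 14·6 = 84.
  j = 2: C(14,2)·(6)^2 = 91·36 = 3276.
  j = 3: C(14,3)·(6)^3 = 364·216 = 78624.
  V_q(n, t) = 1 + 84 + 3276 + 78624 = 81985.
Step 2: q^n = 7^14 = 678223072849.
Step 3: Hamming bound ⌊q^n / V_q(n,t)⌋ = ⌊678223072849/81985⌋ = 8272526.
Step 4: Compare |C| = 4287472 to 8272526: satisfied.
The claimed |C| lies below the Hamming bound.


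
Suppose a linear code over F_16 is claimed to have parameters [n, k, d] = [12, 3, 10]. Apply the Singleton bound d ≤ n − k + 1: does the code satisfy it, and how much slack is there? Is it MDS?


Singleton RHS = n − k + 1 = 10, slack = 0, bound satisfied, MDS.

Singleton bound: d ≤ n − k + 1.
Here n = 12, k = 3, so n − k + 1 = 10.
Given d = 10, check d ≤ 10: YES.
Slack = (n − k + 1) − d = 0.
The code is MDS (slack = 0).
Description: the claimed parameters are [12, 3, 10]_16; such a code would be MDS (meets Singleton bound).


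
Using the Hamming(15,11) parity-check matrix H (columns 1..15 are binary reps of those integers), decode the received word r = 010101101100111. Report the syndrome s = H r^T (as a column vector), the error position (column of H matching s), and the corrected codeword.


s = (1, 0, 0, 0)^T, error position = 8, corrected codeword c = 010101111100111

Compute s = H r^T mod 2 one row at a time:
  s_1 = 0 + 1 + 1 + 0 + 0 + 1 + 1 + 1 = 5 ≡ 1 (mod 2).
  s_2 = 1 + 0 + 1 + 1 + 0 + 1 + 1 + 1 = 6 ≡ 0 (mod 2).
  s_3 = 1 + 0 + 1 + 1 + 1 + 0 + 1 + 1 = 6 ≡ 0 (mod 2).
  s_4 = 0 + 0 + 0 + 1 + 1 + 0 + 1 + 1 = 4 ≡ 0 (mod 2).
s = (1, 0, 0, 0)^T — this equals column 8 of H (binary 1000), so error is at position 8.
Correct: flip bit 8 of r = 010101101100111 to get c = 010101111100111.


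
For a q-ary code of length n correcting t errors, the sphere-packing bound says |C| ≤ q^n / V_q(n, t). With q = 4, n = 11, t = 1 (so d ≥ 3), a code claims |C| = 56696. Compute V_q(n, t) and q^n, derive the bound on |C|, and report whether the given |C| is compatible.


V_q(n, t) = 34, q^n = 4194304, Hamming bound = 123361, |C| = 56696 ≤ bound (satisfied).

Step 1: Compute V_q(n, t) = Σ_{j=0}^1 C(n, j) (q−1)^j.
  j = 0: C(11,0)·(3)^0 = 1·1 = 1.
  j = 1: C(11,1)·(3)^1 = 11·3 = 33.
  V_q(n, t) = 1 + 33 = 34.
Step 2: q^n = 4^11 = 4194304.
Step 3: Hamming bound ⌊q^n / V_q(n,t)⌋ = ⌊4194304/34⌋ = 123361.
Step 4: Compare |C| = 56696 to 123361: satisfied.
The claimed |C| lies below the Hamming bound.


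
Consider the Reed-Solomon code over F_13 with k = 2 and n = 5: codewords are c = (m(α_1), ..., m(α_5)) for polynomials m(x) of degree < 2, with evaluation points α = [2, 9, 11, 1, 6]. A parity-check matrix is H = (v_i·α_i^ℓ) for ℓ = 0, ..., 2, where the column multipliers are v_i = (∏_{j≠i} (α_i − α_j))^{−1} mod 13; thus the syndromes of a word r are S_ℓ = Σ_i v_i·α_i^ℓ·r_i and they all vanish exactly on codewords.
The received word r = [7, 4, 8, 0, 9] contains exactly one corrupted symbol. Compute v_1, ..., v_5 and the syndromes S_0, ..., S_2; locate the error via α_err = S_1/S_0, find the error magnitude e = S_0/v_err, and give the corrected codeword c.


S = (1, 11, 4), error at position 3, error magnitude e = 3, c = [7, 4, 5, 0, 9].

Step 1: column multipliers v_i = (∏_{j≠i}(α_i − α_j))^{−1} mod 13.
  i = 1 (α = 2): (2−9)(2−11)(2−1)(2−6) = (−7)·(−9)·1·(−4) = −252 ≡ 8, so v_1 = 8^{−1} = 5 (mod 13).
  i = 2 (α = 9): (9−2)(9−11)(9−1)(9−6) = 7·(−2)·8·3 = −336 ≡ 2, so v_2 = 2^{−1} = 7 (mod 13).
  i = 3 (α = 11): (11−2)(11−9)(11−1)(11−6) = 9·2·10·5 = 900 ≡ 3, so v_3 = 3^{−1} = 9 (mod 13).
  i = 4 (α = 1): (1−2)(1−9)(1−11)(1−6) = (−1)·(−8)·(−10)·(−5) = 400 ≡ 10, so v_4 = 10^{−1} = 4 (mod 13).
  i = 5 (α = 6): (6−2)(6−9)(6−11)(6−1) = 4·(−3)·(−5)·5 = 300 ≡ 1, so v_5 = 1^{−1} = 1 (mod 13).
  v = [5, 7, 9, 4, 1].
Step 2: syndromes of r = [7, 4, 8, 0, 9] (all sums mod 13).
  S_0 = Σ v_i r_i = 5·7 + 7·4 + 9·8 + 4·0 + 1·9 = 144 ≡ 1.
  S_1 = Σ v_i α_i r_i = 5·2·7 + 7·9·4 + 9·11·8 + 4·1·0 + 1·6·9 = 1168 ≡ 11.
  α_i^2 mod 13 = [4, 3, 4, 1, 10].
  S_2 = Σ v_i α_i^2 r_i = 5·4·7 + 7·3·4 + 9·4·8 + 4·1·0 + 1·10·9 = 602 ≡ 4.
  S = (1, 11, 4) ≠ 0, so r is not a codeword (an error is present).
Step 3: locate the error. For a single error e at position i, S_ℓ = v_i·e·α_i^ℓ, so α_err = S_1/S_0.
  S_0^{−1} = 1^{−1} = 1 (mod 13), so α_err = 11·1 = 11 ≡ 11 = α_3. Error position i = 3.
  Consistency check: S_2/S_1 = 4·6 = 24 ≡ 11 = α_err ✓ (single-error assumption holds).
Step 4: error magnitude e = S_0/v_3 = S_0·∏_{j≠3}(α_3 − α_j) = 1·3 = 3 ≡ 3 (mod 13).
Step 5: correct position 3: c_3 = r_3 − e = 8 − 3 ≡ 5 (mod 13). Hence c = [7, 4, 5, 0, 9].
  Check: interpolating c through the α_i gives m(x) = 6 + 7·x (degree < 2) with m(α_i) = c_i for every i, so c is indeed a codeword.


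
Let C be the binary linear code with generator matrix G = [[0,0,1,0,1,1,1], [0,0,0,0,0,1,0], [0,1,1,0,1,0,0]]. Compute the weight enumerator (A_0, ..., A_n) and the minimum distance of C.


Weight distribution: A_0 = 1, A_1 = 1, A_2 = 1, A_3 = 3, A_4 = 2. Minimum distance d = 1.

Enumerate all 2^3 = 8 messages m ∈ F_2^3.
For each, compute codeword c = mG in F_2^7, then tally its weight.
  m = 000 → c = 0000000, weight = 0.
  m = 100 → c = 0010111, weight = 4.
  m = 010 → c = 0000010, weight = 1.
  m = 110 → c = 0010101, weight = 3.
  m = 001 → c = 0110100, weight = 3.
  m = 101 → c = 0100011, weight = 3.
  m = 011 → c = 0110110, weight = 4.
  m = 111 → c = 0100001, weight = 2.
Tally weights:
  weight 0: 1 codewords.
  weight 1: 1 codewords.
  weight 2: 1 codewords.
  weight 3: 3 codewords.
  weight 4: 2 codewords.
Minimum distance d = smallest w > 0 with A_w > 0 = 1.
Sanity: Σ A_w = 8 = 2^3 = 8 ✓.


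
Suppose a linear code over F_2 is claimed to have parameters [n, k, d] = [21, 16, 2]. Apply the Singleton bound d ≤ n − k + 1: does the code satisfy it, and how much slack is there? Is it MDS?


Singleton RHS = n − k + 1 = 6, slack = 4, bound satisfied, not MDS.

Singleton bound: d ≤ n − k + 1.
Here n = 21, k = 16, so n − k + 1 = 6.
Given d = 2, check d ≤ 6: YES.
Slack = (n − k + 1) − d = 4.
The code is NOT MDS (slack = 4 > 0).
Description: the claimed parameters are [21, 16, 2]_2; such a code would be non-MDS.


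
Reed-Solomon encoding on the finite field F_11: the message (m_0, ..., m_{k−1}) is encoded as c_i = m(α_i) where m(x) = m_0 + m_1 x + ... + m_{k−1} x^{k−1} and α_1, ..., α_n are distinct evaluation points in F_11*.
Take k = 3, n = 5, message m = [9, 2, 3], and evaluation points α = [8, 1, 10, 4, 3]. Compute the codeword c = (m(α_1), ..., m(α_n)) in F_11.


c = [8, 3, 10, 10, 9]

Message polynomial: m(x) = 9 + 2·x + 3·x^2 (mod 11).
For each evaluation point α_i, compute m(α_i) mod 11:
  α_1 = 8: Horner steps 3 → 4 → 8, so m(8) = 8.
  α_2 = 1: Horner steps 3 → 5 → 3, so m(1) = 3.
  α_3 = 10: Horner steps 3 → 10 → 10, so m(10) = 10.
  α_4 = 4: Horner steps 3 → 3 → 10, so m(4) = 10.
  α_5 = 3: Horner steps 3 → 0 → 9, so m(3) = 9.
Codeword c = [8, 3, 10, 10, 9] ∈ F_11^5.


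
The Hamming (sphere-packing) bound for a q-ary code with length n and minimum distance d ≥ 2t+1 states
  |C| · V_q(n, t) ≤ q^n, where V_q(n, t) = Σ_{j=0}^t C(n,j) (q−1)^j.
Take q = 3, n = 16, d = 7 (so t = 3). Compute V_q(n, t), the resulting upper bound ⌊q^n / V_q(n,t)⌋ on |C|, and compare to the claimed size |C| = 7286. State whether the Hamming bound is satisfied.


V_q(n, t) = 4993, q^n = 43046721, Hamming bound = 8621, |C| = 7286 ≤ bound (satisfied).

Step 1: Compute V_q(n, t) = Σ_{j=0}^3 C(n, j) (q−1)^j.
  j = 0: C(16,0)·(2)^0 = 1·1 = 1.
  j = 1: C(16,1)·(2)^1 = 16·2 = 32.
  j = 2: C(16,2)·(2)^2 = 120·4 = 480.
  j = 3: C(16,3)·(2)^3 = 560·8 = 4480.
  V_q(n, t) = 1 + 32 + 480 + 4480 = 4993.
Step 2: q^n = 3^16 = 43046721.
Step 3: Hamming bound ⌊q^n / V_q(n,t)⌋ = ⌊43046721/4993⌋ = 8621.
Step 4: Compare |C| = 7286 to 8621: satisfied.
The claimed |C| lies below the Hamming bound.


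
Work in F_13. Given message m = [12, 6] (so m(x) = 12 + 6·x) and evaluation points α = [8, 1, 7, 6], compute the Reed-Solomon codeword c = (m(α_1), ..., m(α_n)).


c = [8, 5, 2, 9]

Message polynomial: m(x) = 12 + 6·x (mod 13).
For each evaluation point α_i, compute m(α_i) mod 13:
  α_1 = 8: Horner steps 6 → 8, so m(8) = 8.
  α_2 = 1: Horner steps 6 → 5, so m(1) = 5.
  α_3 = 7: Horner steps 6 → 2, so m(7) = 2.
  α_4 = 6: Horner steps 6 → 9, so m(6) = 9.
Codeword c = [8, 5, 2, 9] ∈ F_13^4.


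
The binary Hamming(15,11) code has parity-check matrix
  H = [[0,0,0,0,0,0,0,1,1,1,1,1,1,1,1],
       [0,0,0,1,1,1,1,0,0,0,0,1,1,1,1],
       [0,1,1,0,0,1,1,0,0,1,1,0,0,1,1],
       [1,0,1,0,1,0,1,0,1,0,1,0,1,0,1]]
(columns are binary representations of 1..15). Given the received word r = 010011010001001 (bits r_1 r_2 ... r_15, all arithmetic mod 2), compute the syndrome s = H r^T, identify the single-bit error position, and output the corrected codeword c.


s = (1, 0, 1, 0)^T, error position = 10, corrected codeword c = 010011010101001

Compute s = H r^T mod 2 one row at a time:
  s_1 = 1 + 0 + 0 + 0 + 1 + 0 + 0 + 1 = 3 ≡ 1 (mod 2).
  s_2 = 0 + 1 + 1 + 0 + 1 + 0 + 0 + 1 = 4 ≡ 0 (mod 2).
  s_3 = 1 + 0 + 1 + 0 + 0 + 0 + 0 + 1 = 3 ≡ 1 (mod 2).
  s_4 = 0 + 0 + 1 + 0 + 0 + 0 + 0 + 1 = 2 ≡ 0 (mod 2).
s = (1, 0, 1, 0)^T — this equals column 10 of H (binary 1010), so error is at position 10.
Correct: flip bit 10 of r = 010011010001001 to get c = 010011010101001.


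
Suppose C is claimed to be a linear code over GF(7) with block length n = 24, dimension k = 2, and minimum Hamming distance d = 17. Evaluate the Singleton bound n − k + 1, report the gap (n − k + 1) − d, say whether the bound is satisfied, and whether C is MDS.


Singleton RHS = n − k + 1 = 23, slack = 6, bound satisfied, not MDS.

Singleton bound: d ≤ n − k + 1.
Here n = 24, k = 2, so n − k + 1 = 23.
Given d = 17, check d ≤ 23: YES.
Slack = (n − k + 1) − d = 6.
The code is NOT MDS (slack = 6 > 0).
Description: the claimed parameters are [24, 2, 17]_7; such a code would be non-MDS.


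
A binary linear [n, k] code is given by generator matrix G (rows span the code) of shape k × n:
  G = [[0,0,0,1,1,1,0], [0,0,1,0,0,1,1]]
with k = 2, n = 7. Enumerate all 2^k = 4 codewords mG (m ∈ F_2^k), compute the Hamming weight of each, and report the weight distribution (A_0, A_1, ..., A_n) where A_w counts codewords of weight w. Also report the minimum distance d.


Weight distribution: A_0 = 1, A_3 = 2, A_4 = 1. Minimum distance d = 3.

Enumerate all 2^2 = 4 messages m ∈ F_2^2.
For each, compute codeword c = mG in F_2^7, then tally its weight.
  m = 00 → c = 0000000, weight = 0.
  m = 10 → c = 0001110, weight = 3.
  m = 01 → c = 0010011, weight = 3.
  m = 11 → c = 0011101, weight = 4.
Tally weights:
  weight 0: 1 codewords.
  weight 3: 2 codewords.
  weight 4: 1 codewords.
Minimum distance d = smallest w > 0 with A_w > 0 = 3.
Sanity: Σ A_w = 4 = 2^2 = 4 ✓.


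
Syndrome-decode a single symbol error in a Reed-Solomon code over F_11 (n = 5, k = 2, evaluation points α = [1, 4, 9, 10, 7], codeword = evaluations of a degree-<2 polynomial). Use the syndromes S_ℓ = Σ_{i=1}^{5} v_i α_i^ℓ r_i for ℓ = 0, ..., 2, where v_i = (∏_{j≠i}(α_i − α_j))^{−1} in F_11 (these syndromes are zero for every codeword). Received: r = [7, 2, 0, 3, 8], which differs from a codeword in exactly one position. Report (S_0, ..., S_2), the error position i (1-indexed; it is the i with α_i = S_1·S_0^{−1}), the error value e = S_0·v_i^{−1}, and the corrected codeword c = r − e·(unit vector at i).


S = (4, 3, 5), error at position 3, error magnitude e = 10, c = [7, 2, 1, 3, 8].

Step 1: column multipliers v_i = (∏_{j≠i}(α_i − α_j))^{−1} mod 11.
  i = 1 (α = 1): (1−4)(1−9)(1−10)(1−7) = (−3)·(−8)·(−9)·(−6) = 1296 ≡ 9, so v_1 = 9^{−1} = 5 (mod 11).
  i = 2 (α = 4): (4−1)(4−9)(4−10)(4−7) = 3·(−5)·(−6)·(−3) = −270 ≡ 5, so v_2 = 5^{−1} = 9 (mod 11).
  i = 3 (α = 9): (9−1)(9−4)(9−10)(9−7) = 8·5·(−1)·2 = −80 ≡ 8, so v_3 = 8^{−1} = 7 (mod 11).
  i = 4 (α = 10): (10−1)(10−4)(10−9)(10−7) = 9·6·1·3 = 162 ≡ 8, so v_4 = 8^{−1} = 7 (mod 11).
  i = 5 (α = 7): (7−1)(7−4)(7−9)(7−10) = 6·3·(−2)·(−3) = 108 ≡ 9, so v_5 = 9^{−1} = 5 (mod 11).
  v = [5, 9, 7, 7, 5].
Step 2: syndromes of r = [7, 2, 0, 3, 8] (all sums mod 11).
  S_0 = Σ v_i r_i = 5·7 + 9·2 + 7·0 + 7·3 + 5·8 = 114 ≡ 4.
  S_1 = Σ v_i α_i r_i = 5·1·7 + 9·4·2 + 7·9·0 + 7·10·3 + 5·7·8 = 597 ≡ 3.
  α_i^2 mod 11 = [1, 5, 4, 1, 5].
  S_2 = Σ v_i α_i^2 r_i = 5·1·7 + 9·5·2 + 7·4·0 + 7·1·3 + 5·5·8 = 346 ≡ 5.
  S = (4, 3, 5) ≠ 0, so r is not a codeword (an error is present).
Step 3: locate the error. For a single error e at position i, S_ℓ = v_i·e·α_i^ℓ, so α_err = S_1/S_0.
  S_0^{−1} = 4^{−1} = 3 (mod 11), so α_err = 3·3 = 9 ≡ 9 = α_3. Error position i = 3.
  Consistency check: S_2/S_1 = 5·4 = 20 ≡ 9 = α_err ✓ (single-error assumption holds).
Step 4: error magnitude e = S_0/v_3 = S_0·∏_{j≠3}(α_3 − α_j) = 4·8 = 32 ≡ 10 (mod 11).
Step 5: correct position 3: c_3 = r_3 − e = 0 − 10 ≡ 1 (mod 11). Hence c = [7, 2, 1, 3, 8].
  Check: interpolating c through the α_i gives m(x) = 5 + 2·x (degree < 2) with m(α_i) = c_i for every i, so c is indeed a codeword.


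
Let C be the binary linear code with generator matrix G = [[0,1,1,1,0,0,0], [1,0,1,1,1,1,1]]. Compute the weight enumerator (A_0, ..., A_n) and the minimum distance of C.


Weight distribution: A_0 = 1, A_3 = 1, A_5 = 1, A_6 = 1. Minimum distance d = 3.

Enumerate all 2^2 = 4 messages m ∈ F_2^2.
For each, compute codeword c = mG in F_2^7, then tally its weight.
  m = 00 → c = 0000000, weight = 0.
  m = 10 → c = 0111000, weight = 3.
  m = 01 → c = 1011111, weight = 6.
  m = 11 → c = 1100111, weight = 5.
Tally weights:
  weight 0: 1 codewords.
  weight 3: 1 codewords.
  weight 5: 1 codewords.
  weight 6: 1 codewords.
Minimum distance d = smallest w > 0 with A_w > 0 = 3.
Sanity: Σ A_w = 4 = 2^2 = 4 ✓.


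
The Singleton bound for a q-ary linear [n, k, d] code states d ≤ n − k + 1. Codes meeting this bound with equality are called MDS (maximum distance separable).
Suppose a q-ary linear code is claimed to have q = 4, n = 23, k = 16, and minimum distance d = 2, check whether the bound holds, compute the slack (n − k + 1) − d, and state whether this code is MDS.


Singleton RHS = n − k + 1 = 8, slack = 6, bound satisfied, not MDS.

Singleton bound: d ≤ n − k + 1.
Here n = 23, k = 16, so n − k + 1 = 8.
Given d = 2, check d ≤ 8: YES.
Slack = (n − k + 1) − d = 6.
The code is NOT MDS (slack = 6 > 0).
Description: the claimed parameters are [23, 16, 2]_4; such a code would be non-MDS.


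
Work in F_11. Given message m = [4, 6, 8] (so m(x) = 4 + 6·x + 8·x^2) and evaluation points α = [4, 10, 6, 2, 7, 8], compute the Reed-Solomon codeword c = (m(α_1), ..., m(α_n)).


c = [2, 6, 9, 4, 9, 3]

Message polynomial: m(x) = 4 + 6·x + 8·x^2 (mod 11).
For each evaluation point α_i, compute m(α_i) mod 11:
  α_1 = 4: Horner steps 8 → 5 → 2, so m(4) = 2.
  α_2 = 10: Horner steps 8 → 9 → 6, so m(10) = 6.
  α_3 = 6: Horner steps 8 → 10 → 9, so m(6) = 9.
  α_4 = 2: Horner steps 8 → 0 → 4, so m(2) = 4.
  α_5 = 7: Horner steps 8 → 7 → 9, so m(7) = 9.
  α_6 = 8: Horner steps 8 → 4 → 3, so m(8) = 3.
Codeword c = [2, 6, 9, 4, 9, 3] ∈ F_11^6.


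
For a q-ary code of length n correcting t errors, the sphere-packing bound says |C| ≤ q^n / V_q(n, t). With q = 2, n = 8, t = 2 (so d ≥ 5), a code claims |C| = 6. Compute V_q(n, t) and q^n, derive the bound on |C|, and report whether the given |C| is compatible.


V_q(n, t) = 37, q^n = 256, Hamming bound = 6, |C| = 6 ≤ bound (satisfied).

Step 1: Compute V_q(n, t) = Σ_{j=0}^2 C(n, j) (q−1)^j.
  j = 0: C(8,0)·(1)^0 = 1·1 = 1.
  j = 1: C(8,1)·(1)^1 = 8·1 = 8.
  j = 2: C(8,2)·(1)^2 = 28·1 = 28.
  V_q(n, t) = 1 + 8 + 28 = 37.
Step 2: q^n = 2^8 = 256.
Step 3: Hamming bound ⌊q^n / V_q(n,t)⌋ = ⌊256/37⌋ = 6.
Step 4: Compare |C| = 6 to 6: satisfied.
The claimed |C| lies at the Hamming bound (tight).


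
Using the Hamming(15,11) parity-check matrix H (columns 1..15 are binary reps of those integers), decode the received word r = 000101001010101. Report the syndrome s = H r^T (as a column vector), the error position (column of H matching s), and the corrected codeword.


s = (0, 0, 1, 0)^T, error position = 2, corrected codeword c = 010101001010101

Compute s = H r^T mod 2 one row at a time:
  s_1 = 0 + 1 + 0 + 1 + 0 + 1 + 0 + 1 = 4 ≡ 0 (mod 2).
  s_2 = 1 + 0 + 1 + 0 + 0 + 1 + 0 + 1 = 4 ≡ 0 (mod 2).
  s_3 = 0 + 0 + 1 + 0 + 0 + 1 + 0 + 1 = 3 ≡ 1 (mod 2).
  s_4 = 0 + 0 + 0 + 0 + 1 + 1 + 1 + 1 = 4 ≡ 0 (mod 2).
s = (0, 0, 1, 0)^T — this equals column 2 of H (binary 0010), so error is at position 2.
Correct: flip bit 2 of r = 000101001010101 to get c = 010101001010101.


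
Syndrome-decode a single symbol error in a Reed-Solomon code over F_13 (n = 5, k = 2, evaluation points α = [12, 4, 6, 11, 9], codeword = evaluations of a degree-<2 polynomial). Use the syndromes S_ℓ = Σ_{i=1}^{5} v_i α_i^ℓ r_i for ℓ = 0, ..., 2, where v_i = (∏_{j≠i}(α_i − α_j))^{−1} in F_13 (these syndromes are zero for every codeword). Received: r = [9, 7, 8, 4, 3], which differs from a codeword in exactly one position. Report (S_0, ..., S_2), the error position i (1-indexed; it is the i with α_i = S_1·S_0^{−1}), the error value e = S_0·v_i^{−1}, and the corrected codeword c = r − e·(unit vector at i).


S = (11, 2, 11), error at position 1, error magnitude e = 11, c = [11, 7, 8, 4, 3].

Step 1: column multipliers v_i = (∏_{j≠i}(α_i − α_j))^{−1} mod 13.
  i = 1 (α = 12): (12−4)(12−6)(12−11)(12−9) = 8·6·1·3 = 144 ≡ 1, so v_1 = 1^{−1} = 1 (mod 13).
  i = 2 (α = 4): (4−12)(4−6)(4−11)(4−9) = (−8)·(−2)·(−7)·(−5) = 560 ≡ 1, so v_2 = 1^{−1} = 1 (mod 13).
  i = 3 (α = 6): (6−12)(6−4)(6−11)(6−9) = (−6)·2·(−5)·(−3) = −180 ≡ 2, so v_3 = 2^{−1} = 7 (mod 13).
  i = 4 (α = 11): (11−12)(11−4)(11−6)(11−9) = (−1)·7·5·2 = −70 ≡ 8, so v_4 = 8^{−1} = 5 (mod 13).
  i = 5 (α = 9): (9−12)(9−4)(9−6)(9−11) = (−3)·5·3·(−2) = 90 ≡ 12, so v_5 = 12^{−1} = 12 (mod 13).
  v = [1, 1, 7, 5, 12].
Step 2: syndromes of r = [9, 7, 8, 4, 3] (all sums mod 13).
  S_0 = Σ v_i r_i = 1·9 + 1·7 + 7·8 + 5·4 + 12·3 = 128 ≡ 11.
  S_1 = Σ v_i α_i r_i = 1·12·9 + 1·4·7 + 7·6·8 + 5·11·4 + 12·9·3 = 1016 ≡ 2.
  α_i^2 mod 13 = [1, 3, 10, 4, 3].
  S_2 = Σ v_i α_i^2 r_i = 1·1·9 + 1·3·7 + 7·10·8 + 5·4·4 + 12·3·3 = 778 ≡ 11.
  S = (11, 2, 11) ≠ 0, so r is not a codeword (an error is present).
Step 3: locate the error. For a single error e at position i, S_ℓ = v_i·e·α_i^ℓ, so α_err = S_1/S_0.
  S_0^{−1} = 11^{−1} = 6 (mod 13), so α_err = 2·6 = 12 ≡ 12 = α_1. Error position i = 1.
  Consistency check: S_2/S_1 = 11·7 = 77 ≡ 12 = α_err ✓ (single-error assumption holds).
Step 4: error magnitude e = S_0/v_1 = S_0·∏_{j≠1}(α_1 − α_j) = 11·1 = 11 ≡ 11 (mod 13).
Step 5: correct position 1: c_1 = r_1 − e = 9 − 11 ≡ 11 (mod 13). Hence c = [11, 7, 8, 4, 3].
  Check: interpolating c through the α_i gives m(x) = 5 + 7·x (degree < 2) with m(α_i) = c_i for every i, so c is indeed a codeword.


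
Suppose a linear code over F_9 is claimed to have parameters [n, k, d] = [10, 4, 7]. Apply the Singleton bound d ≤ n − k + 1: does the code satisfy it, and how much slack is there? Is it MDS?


Singleton RHS = n − k + 1 = 7, slack = 0, bound satisfied, MDS.

Singleton bound: d ≤ n − k + 1.
Here n = 10, k = 4, so n − k + 1 = 7.
Given d = 7, check d ≤ 7: YES.
Slack = (n − k + 1) − d = 0.
The code is MDS (slack = 0).
Description: the claimed parameters are [10, 4, 7]_9; such a code would be MDS (meets Singleton bound).


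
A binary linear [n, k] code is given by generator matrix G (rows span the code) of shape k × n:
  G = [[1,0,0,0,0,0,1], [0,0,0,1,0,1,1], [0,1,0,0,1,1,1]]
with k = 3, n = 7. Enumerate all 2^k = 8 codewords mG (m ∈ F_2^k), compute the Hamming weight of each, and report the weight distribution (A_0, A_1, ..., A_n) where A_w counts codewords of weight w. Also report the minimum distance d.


Weight distribution: A_0 = 1, A_2 = 1, A_3 = 3, A_4 = 2, A_5 = 1. Minimum distance d = 2.

Enumerate all 2^3 = 8 messages m ∈ F_2^3.
For each, compute codeword c = mG in F_2^7, then tally its weight.
  m = 000 → c = 0000000, weight = 0.
  m = 100 → c = 1000001, weight = 2.
  m = 010 → c = 0001011, weight = 3.
  m = 110 → c = 1001010, weight = 3.
  m = 001 → c = 0100111, weight = 4.
  m = 101 → c = 1100110, weight = 4.
  m = 011 → c = 0101100, weight = 3.
  m = 111 → c = 1101101, weight = 5.
Tally weights:
  weight 0: 1 codewords.
  weight 2: 1 codewords.
  weight 3: 3 codewords.
  weight 4: 2 codewords.
  weight 5: 1 codewords.
Minimum distance d = smallest w > 0 with A_w > 0 = 2.
Sanity: Σ A_w = 8 = 2^3 = 8 ✓.


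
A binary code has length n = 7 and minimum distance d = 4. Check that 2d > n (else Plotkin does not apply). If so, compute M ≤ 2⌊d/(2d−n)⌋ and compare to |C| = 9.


Plotkin bound M ≤ 8; given |C| = 9 > bound (violated).

Check applicability: 2d = 8, n = 7.
2d − n = 1 > 0, so Plotkin applies.
Compute d/(2d−n) = 4/1 ≈ 4.0000.
⌊d/(2d−n)⌋ = 4.
Plotkin bound: M ≤ 2·4 = 8.
Given |C| = 9, check: VIOLATED.
This |C| is above the Plotkin bound, so no binary code with n = 7, d = 4 and 9 codewords exists.


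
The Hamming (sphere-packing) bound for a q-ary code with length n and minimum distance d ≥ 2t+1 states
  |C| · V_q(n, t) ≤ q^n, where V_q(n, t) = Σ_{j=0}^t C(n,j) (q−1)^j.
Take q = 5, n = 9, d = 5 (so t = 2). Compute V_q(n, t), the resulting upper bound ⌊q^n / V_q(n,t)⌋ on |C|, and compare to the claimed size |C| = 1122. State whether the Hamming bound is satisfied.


V_q(n, t) = 613, q^n = 1953125, Hamming bound = 3186, |C| = 1122 ≤ bound (satisfied).

Step 1: Compute V_q(n, t) = Σ_{j=0}^2 C(n, j) (q−1)^j.
  j = 0: C(9,0)·(4)^0 = 1·1 = 1.
  j = 1: C(9,1)·(4)^1 = 9·4 = 36.
  j = 2: C(9,2)·(4)^2 = 36·16 = 576.
  V_q(n, t) = 1 + 36 + 576 = 613.
Step 2: q^n = 5^9 = 1953125.
Step 3: Hamming bound ⌊q^n / V_q(n,t)⌋ = ⌊1953125/613⌋ = 3186.
Step 4: Compare |C| = 1122 to 3186: satisfied.
The claimed |C| lies below the Hamming bound.


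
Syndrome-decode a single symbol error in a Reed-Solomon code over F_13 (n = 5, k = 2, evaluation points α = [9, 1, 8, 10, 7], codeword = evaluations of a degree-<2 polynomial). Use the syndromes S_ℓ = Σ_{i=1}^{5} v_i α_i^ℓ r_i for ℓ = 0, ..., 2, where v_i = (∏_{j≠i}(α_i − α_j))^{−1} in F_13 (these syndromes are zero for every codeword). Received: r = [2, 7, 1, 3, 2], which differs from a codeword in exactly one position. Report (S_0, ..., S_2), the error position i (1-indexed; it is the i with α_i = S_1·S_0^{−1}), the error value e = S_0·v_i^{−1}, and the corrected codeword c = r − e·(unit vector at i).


S = (5, 9, 11), error at position 5, error magnitude e = 2, c = [2, 7, 1, 3, 0].

Step 1: column multipliers v_i = (∏_{j≠i}(α_i − α_j))^{−1} mod 13.
  i = 1 (α = 9): (9−1)(9−8)(9−10)(9−7) = 8·1·(−1)·2 = −16 ≡ 10, so v_1 = 10^{−1} = 4 (mod 13).
  i = 2 (α = 1): (1−9)(1−8)(1−10)(1−7) = (−8)·(−7)·(−9)·(−6) = 3024 ≡ 8, so v_2 = 8^{−1} = 5 (mod 13).
  i = 3 (α = 8): (8−9)(8−1)(8−10)(8−7) = (−1)·7·(−2)·1 = 14 ≡ 1, so v_3 = 1^{−1} = 1 (mod 13).
  i = 4 (α = 10): (10−9)(10−1)(10−8)(10−7) = 1·9·2·3 = 54 ≡ 2, so v_4 = 2^{−1} = 7 (mod 13).
  i = 5 (α = 7): (7−9)(7−1)(7−8)(7−10) = (−2)·6·(−1)·(−3) = −36 ≡ 3, so v_5 = 3^{−1} = 9 (mod 13).
  v = [4, 5, 1, 7, 9].
Step 2: syndromes of r = [2, 7, 1, 3, 2] (all sums mod 13).
  S_0 = Σ v_i r_i = 4·2 + 5·7 + 1·1 + 7·3 + 9·2 = 83 ≡ 5.
  S_1 = Σ v_i α_i r_i = 4·9·2 + 5·1·7 + 1·8·1 + 7·10·3 + 9·7·2 = 451 ≡ 9.
  α_i^2 mod 13 = [3, 1, 12, 9, 10].
  S_2 = Σ v_i α_i^2 r_i = 4·3·2 + 5·1·7 + 1·12·1 + 7·9·3 + 9·10·2 = 440 ≡ 11.
  S = (5, 9, 11) ≠ 0, so r is not a codeword (an error is present).
Step 3: locate the error. For a single error e at position i, S_ℓ = v_i·e·α_i^ℓ, so α_err = S_1/S_0.
  S_0^{−1} = 5^{−1} = 8 (mod 13), so α_err = 9·8 = 72 ≡ 7 = α_5. Error position i = 5.
  Consistency check: S_2/S_1 = 11·3 = 33 ≡ 7 = α_err ✓ (single-error assumption holds).
Step 4: error magnitude e = S_0/v_5 = S_0·∏_{j≠5}(α_5 − α_j) = 5·3 = 15 ≡ 2 (mod 13).
Step 5: correct position 5: c_5 = r_5 − e = 2 − 2 ≡ 0 (mod 13). Hence c = [2, 7, 1, 3, 0].
  Check: interpolating c through the α_i gives m(x) = 6 + 1·x (degree < 2) with m(α_i) = c_i for every i, so c is indeed a codeword.


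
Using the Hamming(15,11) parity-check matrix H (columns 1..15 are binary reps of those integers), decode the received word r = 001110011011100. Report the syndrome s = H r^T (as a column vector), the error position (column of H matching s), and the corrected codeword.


s = (1, 0, 0, 1)^T, error position = 9, corrected codeword c = 001110010011100

Compute s = H r^T mod 2 one row at a time:
  s_1 = 1 + 1 + 0 + 1 + 1 + 1 + 0 + 0 = 5 ≡ 1 (mod 2).
  s_2 = 1 + 1 + 0 + 0 + 1 + 1 + 0 + 0 = 4 ≡ 0 (mod 2).
  s_3 = 0 + 1 + 0 + 0 + 0 + 1 + 0 + 0 = 2 ≡ 0 (mod 2).
  s_4 = 0 + 1 + 1 + 0 + 1 + 1 + 1 + 0 = 5 ≡ 1 (mod 2).
s = (1, 0, 0, 1)^T — this equals column 9 of H (binary 1001), so error is at position 9.
Correct: flip bit 9 of r = 001110011011100 to get c = 001110010011100.


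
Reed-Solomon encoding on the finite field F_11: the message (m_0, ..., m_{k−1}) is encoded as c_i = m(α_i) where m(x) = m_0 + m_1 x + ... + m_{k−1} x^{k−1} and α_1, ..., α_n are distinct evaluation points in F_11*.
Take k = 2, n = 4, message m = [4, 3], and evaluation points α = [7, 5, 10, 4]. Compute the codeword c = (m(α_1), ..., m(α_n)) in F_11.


c = [3, 8, 1, 5]

Message polynomial: m(x) = 4 + 3·x (mod 11).
For each evaluation point α_i, compute m(α_i) mod 11:
  α_1 = 7: Horner steps 3 → 3, so m(7) = 3.
  α_2 = 5: Horner steps 3 → 8, so m(5) = 8.
  α_3 = 10: Horner steps 3 → 1, so m(10) = 1.
  α_4 = 4: Horner steps 3 → 5, so m(4) = 5.
Codeword c = [3, 8, 1, 5] ∈ F_11^4.


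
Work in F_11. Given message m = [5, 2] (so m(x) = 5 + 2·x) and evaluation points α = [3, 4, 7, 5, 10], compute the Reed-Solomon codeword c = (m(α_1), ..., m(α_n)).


c = [0, 2, 8, 4, 3]

Message polynomial: m(x) = 5 + 2·x (mod 11).
For each evaluation point α_i, compute m(α_i) mod 11:
  α_1 = 3: Horner steps 2 → 0, so m(3) = 0.
  α_2 = 4: Horner steps 2 → 2, so m(4) = 2.
  α_3 = 7: Horner steps 2 → 8, so m(7) = 8.
  α_4 = 5: Horner steps 2 → 4, so m(5) = 4.
  α_5 = 10: Horner steps 2 → 3, so m(10) = 3.
Codeword c = [0, 2, 8, 4, 3] ∈ F_11^5.
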